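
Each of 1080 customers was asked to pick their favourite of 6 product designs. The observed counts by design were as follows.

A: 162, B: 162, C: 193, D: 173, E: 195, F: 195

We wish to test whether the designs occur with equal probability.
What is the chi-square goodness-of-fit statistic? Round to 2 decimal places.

7.31

Under H₀ each category has probability 1/6, so each expected count is 1080/6 = 180.
χ² = (162−180)²/180 + (162−180)²/180 + (193−180)²/180 + (173−180)²/180 + (195−180)²/180 + (195−180)²/180
   = 1.800 + 1.800 + 0.939 + 0.272 + 1.250 + 1.250
Sum = 7.31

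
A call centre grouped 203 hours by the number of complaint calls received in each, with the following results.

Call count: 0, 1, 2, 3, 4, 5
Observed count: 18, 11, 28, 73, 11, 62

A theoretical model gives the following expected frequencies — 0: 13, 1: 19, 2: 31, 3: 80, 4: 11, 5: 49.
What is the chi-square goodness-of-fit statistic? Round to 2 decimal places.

9.64

χ² = (18−13)²/13 + (11−19)²/19 + (28−31)²/31 + (73−80)²/80 + (11−11)²/11 + (62−49)²/49
   = 1.923 + 3.368 + 0.290 + 0.613 + 0.000 + 3.449
Sum = 9.64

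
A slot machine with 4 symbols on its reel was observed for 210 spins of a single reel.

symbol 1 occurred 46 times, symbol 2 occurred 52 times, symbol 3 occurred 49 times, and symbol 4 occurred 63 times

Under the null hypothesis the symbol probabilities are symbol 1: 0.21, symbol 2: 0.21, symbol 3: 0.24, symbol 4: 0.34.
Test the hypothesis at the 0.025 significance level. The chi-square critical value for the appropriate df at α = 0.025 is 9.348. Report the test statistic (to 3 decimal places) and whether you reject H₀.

Expected counts E_i = n·p_i: 210×0.21 = 44.1, 210×0.21 = 44.1, 210×0.24 = 50.4, 210×0.34 = 71.4.
symbol 1: (46 − 44.1)²/44.1 = 3.61/44.1 = 0.0819
symbol 2: (52 − 44.1)²/44.1 = 62.41/44.1 = 1.4152
symbol 3: (49 − 50.4)²/50.4 = 1.96/50.4 = 0.0389
symbol 4: (63 − 71.4)²/71.4 = 70.56/71.4 = 0.9882
Sum = 2.524
df = 3. Since 2.524 < 9.348, we do not reject H₀.

2.524; do not reject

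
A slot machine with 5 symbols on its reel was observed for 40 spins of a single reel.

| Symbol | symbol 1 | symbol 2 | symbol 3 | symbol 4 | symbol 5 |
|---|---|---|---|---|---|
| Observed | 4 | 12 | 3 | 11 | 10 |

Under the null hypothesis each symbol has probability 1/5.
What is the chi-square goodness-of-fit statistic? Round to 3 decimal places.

8.750

Expected count for each of the 5 categories: 40/5 = 8.
χ² = (4−8)²/8 + (12−8)²/8 + (3−8)²/8 + (11−8)²/8 + (10−8)²/8
   = 2.0000 + 2.0000 + 3.1250 + 1.1250 + 0.5000
Sum = 8.750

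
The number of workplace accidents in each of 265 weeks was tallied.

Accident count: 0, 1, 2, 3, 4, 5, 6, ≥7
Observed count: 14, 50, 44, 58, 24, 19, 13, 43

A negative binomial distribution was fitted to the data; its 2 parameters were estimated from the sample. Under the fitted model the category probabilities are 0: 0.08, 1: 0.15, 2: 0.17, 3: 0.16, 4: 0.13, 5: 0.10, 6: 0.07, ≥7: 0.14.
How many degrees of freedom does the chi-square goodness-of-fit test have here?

There are k = 8 categories and 2 parameters estimated from the data, so df = 8 − 1 − 2 = 5.

5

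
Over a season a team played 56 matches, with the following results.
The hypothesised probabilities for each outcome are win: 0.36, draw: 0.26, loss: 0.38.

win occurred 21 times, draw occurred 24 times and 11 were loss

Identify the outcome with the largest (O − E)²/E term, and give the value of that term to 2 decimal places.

draw, 6.12

Expected counts E_i = n·p_i: 56×0.36 = 20.16, 56×0.26 = 14.56, 56×0.38 = 21.28.
win: (21 − 20.16)²/20.16 = 0.7056/20.16 = 0.035
draw: (24 − 14.56)²/14.56 = 89.1136/14.56 = 6.120
loss: (11 − 21.28)²/21.28 = 105.6784/21.28 = 4.966
The largest term is for draw: 6.12.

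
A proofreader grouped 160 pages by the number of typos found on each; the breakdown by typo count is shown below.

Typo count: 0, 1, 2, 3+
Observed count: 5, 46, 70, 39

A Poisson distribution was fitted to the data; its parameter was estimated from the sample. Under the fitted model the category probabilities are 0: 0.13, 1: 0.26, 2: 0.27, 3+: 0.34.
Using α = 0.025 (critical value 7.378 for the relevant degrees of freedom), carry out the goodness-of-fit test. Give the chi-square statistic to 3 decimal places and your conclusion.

33.453; reject

Expected counts E_i = n·p_i: 160×0.13 = 20.8, 160×0.26 = 41.6, 160×0.27 = 43.2, 160×0.34 = 54.4.
cat         O        E   (O−E)²/E
0           5     20.8    12.0019
1          46     41.6     0.4654
2          70     43.2    16.6259
3+         39     54.4     4.3596
Sum = 33.453
df = 2. Since 33.453 > 7.378, we reject H₀.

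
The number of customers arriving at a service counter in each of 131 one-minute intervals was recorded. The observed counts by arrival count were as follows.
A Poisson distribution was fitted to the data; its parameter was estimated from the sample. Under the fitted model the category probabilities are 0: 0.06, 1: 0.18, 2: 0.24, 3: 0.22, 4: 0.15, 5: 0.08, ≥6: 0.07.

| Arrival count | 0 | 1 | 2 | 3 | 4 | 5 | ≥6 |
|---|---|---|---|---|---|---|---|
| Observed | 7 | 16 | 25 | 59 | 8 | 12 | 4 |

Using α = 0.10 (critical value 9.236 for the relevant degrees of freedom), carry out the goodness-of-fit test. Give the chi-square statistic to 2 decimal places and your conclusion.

Expected counts E_i = n·p_i: 131×0.06 = 7.86, 131×0.18 = 23.58, 131×0.24 = 31.44, 131×0.22 = 28.82, 131×0.15 = 19.65, 131×0.08 = 10.48, 131×0.07 = 9.17.
0: (7 − 7.86)²/7.86 = 0.7396/7.86 = 0.094
1: (16 − 23.58)²/23.58 = 57.4564/23.58 = 2.437
2: (25 − 31.44)²/31.44 = 41.4736/31.44 = 1.319
3: (59 − 28.82)²/28.82 = 910.8324/28.82 = 31.604
4: (8 − 19.65)²/19.65 = 135.7225/19.65 = 6.907
5: (12 − 10.48)²/10.48 = 2.3104/10.48 = 0.220
≥6: (4 − 9.17)²/9.17 = 26.7289/9.17 = 2.915
Sum = 45.50
df = 5. Since 45.50 > 9.236, we reject H₀.

45.50; reject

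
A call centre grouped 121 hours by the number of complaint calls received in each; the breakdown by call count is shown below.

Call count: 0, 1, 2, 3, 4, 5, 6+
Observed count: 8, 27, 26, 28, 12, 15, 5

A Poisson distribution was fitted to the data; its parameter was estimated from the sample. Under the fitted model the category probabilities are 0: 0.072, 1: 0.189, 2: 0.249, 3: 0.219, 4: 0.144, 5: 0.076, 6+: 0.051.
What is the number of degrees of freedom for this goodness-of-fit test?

There are k = 7 categories and 1 parameter estimated from the data, so df = 7 − 1 − 1 = 5.

5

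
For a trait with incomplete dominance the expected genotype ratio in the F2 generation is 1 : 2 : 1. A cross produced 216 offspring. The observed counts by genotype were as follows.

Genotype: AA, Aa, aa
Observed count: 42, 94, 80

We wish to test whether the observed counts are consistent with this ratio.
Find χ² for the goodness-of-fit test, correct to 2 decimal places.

17.00

Ratio total = 4. Expected counts: 216×1/4 = 54, 216×2/4 = 108, 216×1/4 = 54.
AA: (42 − 54)²/54 = 144/54 = 2.667
Aa: (94 − 108)²/108 = 196/108 = 1.815
aa: (80 − 54)²/54 = 676/54 = 12.519
Sum = 17.00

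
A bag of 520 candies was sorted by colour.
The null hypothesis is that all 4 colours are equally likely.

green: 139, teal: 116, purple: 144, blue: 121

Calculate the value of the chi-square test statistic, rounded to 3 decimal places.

Expected count for each of the 4 categories: 520/4 = 130.
cat         O        E   (O−E)²/E
green     139      130     0.6231
teal      116      130     1.5077
purple    144      130     1.5077
blue      121      130     0.6231
Sum = 4.262

4.262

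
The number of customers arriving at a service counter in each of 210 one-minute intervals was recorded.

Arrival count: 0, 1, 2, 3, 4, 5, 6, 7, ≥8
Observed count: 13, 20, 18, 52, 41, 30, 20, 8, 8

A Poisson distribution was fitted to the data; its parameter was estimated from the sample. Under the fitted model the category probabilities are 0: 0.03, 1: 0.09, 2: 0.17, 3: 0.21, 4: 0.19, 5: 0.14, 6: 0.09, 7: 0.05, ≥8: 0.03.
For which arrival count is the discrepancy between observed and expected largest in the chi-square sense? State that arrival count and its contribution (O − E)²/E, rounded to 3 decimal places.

Expected counts E_i = n·p_i: 210×0.03 = 6.3, 210×0.09 = 18.9, 210×0.17 = 35.7, 210×0.21 = 44.1, 210×0.19 = 39.9, 210×0.14 = 29.4, 210×0.09 = 18.9, 210×0.05 = 10.5, 210×0.03 = 6.3.
χ² = (13−6.3)²/6.3 + (20−18.9)²/18.9 + (18−35.7)²/35.7 + (52−44.1)²/44.1 + (41−39.9)²/39.9 + (30−29.4)²/29.4 + (20−18.9)²/18.9 + (8−10.5)²/10.5 + (8−6.3)²/6.3
   = 7.1254 + 0.0640 + 8.7756 + 1.4152 + 0.0303 + 0.0122 + 0.0640 + 0.5952 + 0.4587
The largest term is for 2: 8.776.

2, 8.776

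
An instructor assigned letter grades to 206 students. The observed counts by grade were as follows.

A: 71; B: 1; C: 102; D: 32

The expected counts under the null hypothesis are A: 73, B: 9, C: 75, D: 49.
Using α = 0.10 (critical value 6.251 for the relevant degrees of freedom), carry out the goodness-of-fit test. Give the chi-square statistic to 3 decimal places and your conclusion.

A: (71 − 73)²/73 = 4/73 = 0.0548
B: (1 − 9)²/9 = 64/9 = 7.1111
C: (102 − 75)²/75 = 729/75 = 9.7200
D: (32 − 49)²/49 = 289/49 = 5.8980
Sum = 22.784
df = 3. Since 22.784 > 6.251, we reject H₀.

22.784; reject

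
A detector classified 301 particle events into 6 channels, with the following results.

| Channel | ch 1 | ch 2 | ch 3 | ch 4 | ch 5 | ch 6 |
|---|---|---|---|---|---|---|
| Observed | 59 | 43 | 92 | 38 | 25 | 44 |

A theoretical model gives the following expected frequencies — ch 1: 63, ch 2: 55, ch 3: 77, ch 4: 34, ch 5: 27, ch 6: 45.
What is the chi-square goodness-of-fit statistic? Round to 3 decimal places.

cat         O        E   (O−E)²/E
ch 1       59       63     0.2540
ch 2       43       55     2.6182
ch 3       92       77     2.9221
ch 4       38       34     0.4706
ch 5       25       27     0.1481
ch 6       44       45     0.0222
Sum = 6.435

6.435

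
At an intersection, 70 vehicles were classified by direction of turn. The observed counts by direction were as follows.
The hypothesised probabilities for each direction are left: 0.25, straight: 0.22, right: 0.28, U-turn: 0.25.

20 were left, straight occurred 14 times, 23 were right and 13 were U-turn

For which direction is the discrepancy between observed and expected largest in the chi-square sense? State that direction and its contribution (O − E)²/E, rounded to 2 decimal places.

Expected counts E_i = n·p_i: 70×0.25 = 17.5, 70×0.22 = 15.4, 70×0.28 = 19.6, 70×0.25 = 17.5.
χ² = (20−17.5)²/17.5 + (14−15.4)²/15.4 + (23−19.6)²/19.6 + (13−17.5)²/17.5
   = 0.357 + 0.127 + 0.590 + 1.157
The largest term is for U-turn: 1.16.

U-turn, 1.16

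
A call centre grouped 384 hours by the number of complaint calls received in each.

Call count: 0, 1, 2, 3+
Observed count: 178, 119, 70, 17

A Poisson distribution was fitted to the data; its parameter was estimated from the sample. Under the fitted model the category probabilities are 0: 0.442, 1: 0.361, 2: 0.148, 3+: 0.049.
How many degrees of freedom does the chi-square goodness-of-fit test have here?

There are k = 4 categories and 1 parameter estimated from the data, so df = 4 − 1 − 1 = 2.

2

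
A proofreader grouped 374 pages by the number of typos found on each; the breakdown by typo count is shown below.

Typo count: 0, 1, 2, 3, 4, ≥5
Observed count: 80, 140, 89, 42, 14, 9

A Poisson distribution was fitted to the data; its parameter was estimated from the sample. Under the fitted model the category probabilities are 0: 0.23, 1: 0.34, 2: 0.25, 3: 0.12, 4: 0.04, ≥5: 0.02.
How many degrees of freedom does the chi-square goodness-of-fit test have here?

There are k = 6 categories and 1 parameter estimated from the data, so df = 6 − 1 − 1 = 4.

4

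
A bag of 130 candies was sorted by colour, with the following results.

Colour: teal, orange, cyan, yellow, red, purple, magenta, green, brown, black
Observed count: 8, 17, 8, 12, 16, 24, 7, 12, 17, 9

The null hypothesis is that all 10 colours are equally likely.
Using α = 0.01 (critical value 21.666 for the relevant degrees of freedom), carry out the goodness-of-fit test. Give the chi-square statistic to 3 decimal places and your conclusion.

20.462; do not reject

Under H₀ each category has probability 1/10, so each expected count is 130/10 = 13.
cat          O        E   (O−E)²/E
teal         8       13     1.9231
orange      17       13     1.2308
cyan         8       13     1.9231
yellow      12       13     0.0769
red         16       13     0.6923
purple      24       13     9.3077
magenta      7       13     2.7692
green       12       13     0.0769
brown       17       13     1.2308
black        9       13     1.2308
Sum = 20.462
df = 9. Since 20.462 < 21.666, we do not reject H₀.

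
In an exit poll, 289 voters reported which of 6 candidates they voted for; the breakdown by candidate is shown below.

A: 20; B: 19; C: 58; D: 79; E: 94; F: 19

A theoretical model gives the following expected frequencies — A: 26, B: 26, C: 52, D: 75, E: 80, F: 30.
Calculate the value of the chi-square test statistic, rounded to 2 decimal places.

10.66

A: (20 − 26)²/26 = 36/26 = 1.385
B: (19 − 26)²/26 = 49/26 = 1.885
C: (58 − 52)²/52 = 36/52 = 0.692
D: (79 − 75)²/75 = 16/75 = 0.213
E: (94 − 80)²/80 = 196/80 = 2.450
F: (19 − 30)²/30 = 121/30 = 4.033
Sum = 10.66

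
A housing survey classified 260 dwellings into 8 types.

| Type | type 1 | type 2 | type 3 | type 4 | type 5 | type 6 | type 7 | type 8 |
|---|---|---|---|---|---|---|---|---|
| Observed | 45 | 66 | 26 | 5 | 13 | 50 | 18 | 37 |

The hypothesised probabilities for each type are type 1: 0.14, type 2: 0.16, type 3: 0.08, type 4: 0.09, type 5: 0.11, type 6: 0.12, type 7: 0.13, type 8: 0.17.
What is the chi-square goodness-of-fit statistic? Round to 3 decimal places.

Expected counts E_i = n·p_i: 260×0.14 = 36.4, 260×0.16 = 41.6, 260×0.08 = 20.8, 260×0.09 = 23.4, 260×0.11 = 28.6, 260×0.12 = 31.2, 260×0.13 = 33.8, 260×0.17 = 44.2.
cat         O        E   (O−E)²/E
type 1     45     36.4     2.0319
type 2     66     41.6    14.3115
type 3     26     20.8     1.3000
type 4      5     23.4    14.4684
type 5     13     28.6     8.5091
type 6     50     31.2    11.3282
type 7     18     33.8     7.3858
type 8     37     44.2     1.1729
Sum = 60.508

60.508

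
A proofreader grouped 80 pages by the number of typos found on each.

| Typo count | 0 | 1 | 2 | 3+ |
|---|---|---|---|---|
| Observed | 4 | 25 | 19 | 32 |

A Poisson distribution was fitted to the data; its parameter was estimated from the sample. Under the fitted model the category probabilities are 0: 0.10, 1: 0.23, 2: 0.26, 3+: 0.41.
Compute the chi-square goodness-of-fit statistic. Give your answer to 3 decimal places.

4.543

Expected counts E_i = n·p_i: 80×0.10 = 8, 80×0.23 = 18.4, 80×0.26 = 20.8, 80×0.41 = 32.8.
cat         O        E   (O−E)²/E
0           4        8     2.0000
1          25     18.4     2.3674
2          19     20.8     0.1558
3+         32     32.8     0.0195
Sum = 4.543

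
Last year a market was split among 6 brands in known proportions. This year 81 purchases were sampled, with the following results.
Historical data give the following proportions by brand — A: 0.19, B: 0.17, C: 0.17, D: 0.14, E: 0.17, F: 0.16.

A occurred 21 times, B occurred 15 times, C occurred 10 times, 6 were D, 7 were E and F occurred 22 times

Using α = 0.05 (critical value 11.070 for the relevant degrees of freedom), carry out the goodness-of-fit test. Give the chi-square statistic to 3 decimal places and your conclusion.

15.336; reject

Expected counts E_i = n·p_i: 81×0.19 = 15.39, 81×0.17 = 13.77, 81×0.17 = 13.77, 81×0.14 = 11.34, 81×0.17 = 13.77, 81×0.16 = 12.96.
χ² = (21−15.39)²/15.39 + (15−13.77)²/13.77 + (10−13.77)²/13.77 + (6−11.34)²/11.34 + (7−13.77)²/13.77 + (22−12.96)²/12.96
   = 2.0450 + 0.1099 + 1.0322 + 2.5146 + 3.3285 + 6.3057
Sum = 15.336
df = 5. Since 15.336 > 11.070, we reject H₀.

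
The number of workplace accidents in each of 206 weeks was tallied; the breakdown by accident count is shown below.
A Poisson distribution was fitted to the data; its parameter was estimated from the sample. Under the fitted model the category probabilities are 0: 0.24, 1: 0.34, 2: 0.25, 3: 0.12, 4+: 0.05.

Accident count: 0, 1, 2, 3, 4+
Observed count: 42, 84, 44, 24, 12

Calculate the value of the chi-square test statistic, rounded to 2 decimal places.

Expected counts E_i = n·p_i: 206×0.24 = 49.44, 206×0.34 = 70.04, 206×0.25 = 51.5, 206×0.12 = 24.72, 206×0.05 = 10.3.
χ² = (42−49.44)²/49.44 + (84−70.04)²/70.04 + (44−51.5)²/51.5 + (24−24.72)²/24.72 + (12−10.3)²/10.3
   = 1.120 + 2.782 + 1.092 + 0.021 + 0.281
Sum = 5.30

5.30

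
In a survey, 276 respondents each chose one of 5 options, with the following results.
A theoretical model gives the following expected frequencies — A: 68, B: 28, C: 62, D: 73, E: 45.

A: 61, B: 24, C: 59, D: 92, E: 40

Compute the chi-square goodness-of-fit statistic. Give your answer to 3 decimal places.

cat         O        E   (O−E)²/E
A          61       68     0.7206
B          24       28     0.5714
C          59       62     0.1452
D          92       73     4.9452
E          40       45     0.5556
Sum = 6.938

6.938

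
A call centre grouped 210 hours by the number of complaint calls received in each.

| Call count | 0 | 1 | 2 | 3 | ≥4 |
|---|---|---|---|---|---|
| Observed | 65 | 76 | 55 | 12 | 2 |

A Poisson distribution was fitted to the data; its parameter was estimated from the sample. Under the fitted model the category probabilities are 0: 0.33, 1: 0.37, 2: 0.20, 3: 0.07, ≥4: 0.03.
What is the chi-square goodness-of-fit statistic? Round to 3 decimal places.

Expected counts E_i = n·p_i: 210×0.33 = 69.3, 210×0.37 = 77.7, 210×0.20 = 42, 210×0.07 = 14.7, 210×0.03 = 6.3.
0: (65 − 69.3)²/69.3 = 18.49/69.3 = 0.2668
1: (76 − 77.7)²/77.7 = 2.89/77.7 = 0.0372
2: (55 − 42)²/42 = 169/42 = 4.0238
3: (12 − 14.7)²/14.7 = 7.29/14.7 = 0.4959
≥4: (2 − 6.3)²/6.3 = 18.49/6.3 = 2.9349
Sum = 7.759

7.759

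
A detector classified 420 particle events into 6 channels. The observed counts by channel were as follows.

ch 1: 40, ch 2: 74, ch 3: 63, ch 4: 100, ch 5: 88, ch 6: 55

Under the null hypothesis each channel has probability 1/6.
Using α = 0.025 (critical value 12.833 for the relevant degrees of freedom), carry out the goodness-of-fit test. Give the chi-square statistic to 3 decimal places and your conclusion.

34.486; reject

Under H₀ each category has probability 1/6, so each expected count is 420/6 = 70.
ch 1: (40 − 70)²/70 = 900/70 = 12.8571
ch 2: (74 − 70)²/70 = 16/70 = 0.2286
ch 3: (63 − 70)²/70 = 49/70 = 0.7000
ch 4: (100 − 70)²/70 = 900/70 = 12.8571
ch 5: (88 − 70)²/70 = 324/70 = 4.6286
ch 6: (55 − 70)²/70 = 225/70 = 3.2143
Sum = 34.486
df = 5. Since 34.486 > 12.833, we reject H₀.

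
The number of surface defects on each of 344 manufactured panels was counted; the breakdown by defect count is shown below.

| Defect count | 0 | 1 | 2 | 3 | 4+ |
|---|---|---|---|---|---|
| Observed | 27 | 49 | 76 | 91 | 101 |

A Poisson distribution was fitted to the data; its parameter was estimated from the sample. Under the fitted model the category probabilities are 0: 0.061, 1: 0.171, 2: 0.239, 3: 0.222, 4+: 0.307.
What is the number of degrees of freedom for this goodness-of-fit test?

There are k = 5 categories and 1 parameter estimated from the data, so df = 5 − 1 − 1 = 3.

3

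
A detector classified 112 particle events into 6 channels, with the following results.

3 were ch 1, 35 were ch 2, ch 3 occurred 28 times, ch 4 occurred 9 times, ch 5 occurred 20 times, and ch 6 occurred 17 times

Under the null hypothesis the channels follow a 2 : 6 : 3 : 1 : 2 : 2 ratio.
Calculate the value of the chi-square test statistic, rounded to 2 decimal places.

Ratio total = 16. Expected counts: 112×2/16 = 14, 112×6/16 = 42, 112×3/16 = 21, 112×1/16 = 7, 112×2/16 = 14, 112×2/16 = 14.
χ² = (3−14)²/14 + (35−42)²/42 + (28−21)²/21 + (9−7)²/7 + (20−14)²/14 + (17−14)²/14
   = 8.643 + 1.167 + 2.333 + 0.571 + 2.571 + 0.643
Sum = 15.93

15.93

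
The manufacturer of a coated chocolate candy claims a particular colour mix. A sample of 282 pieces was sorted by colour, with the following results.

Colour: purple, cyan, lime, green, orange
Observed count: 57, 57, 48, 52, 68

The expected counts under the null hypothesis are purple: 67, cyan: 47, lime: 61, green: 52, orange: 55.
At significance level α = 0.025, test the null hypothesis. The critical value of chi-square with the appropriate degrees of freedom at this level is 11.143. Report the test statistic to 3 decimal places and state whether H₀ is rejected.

purple: (57 − 67)²/67 = 100/67 = 1.4925
cyan: (57 − 47)²/47 = 100/47 = 2.1277
lime: (48 − 61)²/61 = 169/61 = 2.7705
green: (52 − 52)²/52 = 0/52 = 0.0000
orange: (68 − 55)²/55 = 169/55 = 3.0727
Sum = 9.463
df = 4. Since 9.463 < 11.143, we do not reject H₀.

9.463; do not reject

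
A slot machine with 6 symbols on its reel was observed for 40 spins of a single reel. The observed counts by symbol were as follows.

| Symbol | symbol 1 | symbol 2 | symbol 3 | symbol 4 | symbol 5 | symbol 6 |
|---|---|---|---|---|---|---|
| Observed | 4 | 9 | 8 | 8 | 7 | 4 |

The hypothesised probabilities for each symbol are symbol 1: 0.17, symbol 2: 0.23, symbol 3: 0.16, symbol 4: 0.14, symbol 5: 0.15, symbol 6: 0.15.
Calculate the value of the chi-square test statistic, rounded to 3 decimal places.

3.419

Expected counts E_i = n·p_i: 40×0.17 = 6.8, 40×0.23 = 9.2, 40×0.16 = 6.4, 40×0.14 = 5.6, 40×0.15 = 6, 40×0.15 = 6.
cat           O        E   (O−E)²/E
symbol 1      4      6.8     1.1529
symbol 2      9      9.2     0.0043
symbol 3      8      6.4     0.4000
symbol 4      8      5.6     1.0286
symbol 5      7        6     0.1667
symbol 6      4        6     0.6667
Sum = 3.419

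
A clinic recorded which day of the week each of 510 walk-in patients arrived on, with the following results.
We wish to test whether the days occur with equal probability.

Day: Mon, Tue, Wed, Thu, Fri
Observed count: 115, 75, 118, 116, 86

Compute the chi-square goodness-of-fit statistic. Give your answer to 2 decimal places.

Under H₀ each category has probability 1/5, so each expected count is 510/5 = 102.
cat         O        E   (O−E)²/E
Mon       115      102      1.657
Tue        75      102      7.147
Wed       118      102      2.510
Thu       116      102      1.922
Fri        86      102      2.510
Sum = 15.75

15.75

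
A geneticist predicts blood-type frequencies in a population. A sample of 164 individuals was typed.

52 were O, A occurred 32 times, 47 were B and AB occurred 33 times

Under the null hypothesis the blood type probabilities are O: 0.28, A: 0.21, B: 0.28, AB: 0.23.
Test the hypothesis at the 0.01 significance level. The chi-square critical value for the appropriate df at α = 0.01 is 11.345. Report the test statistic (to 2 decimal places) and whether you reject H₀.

1.59; do not reject

Expected counts E_i = n·p_i: 164×0.28 = 45.92, 164×0.21 = 34.44, 164×0.28 = 45.92, 164×0.23 = 37.72.
χ² = (52−45.92)²/45.92 + (32−34.44)²/34.44 + (47−45.92)²/45.92 + (33−37.72)²/37.72
   = 0.805 + 0.173 + 0.025 + 0.591
Sum = 1.59
df = 3. Since 1.59 < 11.345, we do not reject H₀.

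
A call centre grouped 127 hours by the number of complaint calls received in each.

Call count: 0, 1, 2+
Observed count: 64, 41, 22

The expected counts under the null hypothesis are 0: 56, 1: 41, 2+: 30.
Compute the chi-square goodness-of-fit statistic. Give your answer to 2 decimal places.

3.28

χ² = (64−56)²/56 + (41−41)²/41 + (22−30)²/30
   = 1.143 + 0.000 + 2.133
Sum = 3.28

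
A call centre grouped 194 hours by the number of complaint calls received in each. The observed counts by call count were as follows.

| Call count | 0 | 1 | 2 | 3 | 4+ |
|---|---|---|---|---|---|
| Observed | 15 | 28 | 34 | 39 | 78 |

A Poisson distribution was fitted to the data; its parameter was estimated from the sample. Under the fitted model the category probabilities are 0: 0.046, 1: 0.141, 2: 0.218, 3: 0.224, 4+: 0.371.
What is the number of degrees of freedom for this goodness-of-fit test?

3

There are k = 5 categories and 1 parameter estimated from the data, so df = 5 − 1 − 1 = 3.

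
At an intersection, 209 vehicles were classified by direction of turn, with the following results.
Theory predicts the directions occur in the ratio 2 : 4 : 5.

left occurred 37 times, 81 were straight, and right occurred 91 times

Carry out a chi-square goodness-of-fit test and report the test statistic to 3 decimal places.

0.524

Ratio total = 11. Expected counts: 209×2/11 = 38, 209×4/11 = 76, 209×5/11 = 95.
left: (37 − 38)²/38 = 1/38 = 0.0263
straight: (81 − 76)²/76 = 25/76 = 0.3289
right: (91 − 95)²/95 = 16/95 = 0.1684
Sum = 0.524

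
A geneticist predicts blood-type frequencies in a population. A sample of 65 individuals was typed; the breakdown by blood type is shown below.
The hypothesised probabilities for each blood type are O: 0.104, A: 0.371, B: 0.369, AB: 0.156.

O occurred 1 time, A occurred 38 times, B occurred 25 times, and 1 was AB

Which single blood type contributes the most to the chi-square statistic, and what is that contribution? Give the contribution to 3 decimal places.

Expected counts E_i = n·p_i: 65×0.104 = 6.76, 65×0.371 = 24.115, 65×0.369 = 23.985, 65×0.156 = 10.14.
χ² = (1−6.76)²/6.76 + (38−24.115)²/24.115 + (25−23.985)²/23.985 + (1−10.14)²/10.14
   = 4.9079 + 7.9947 + 0.0430 + 8.2386
The largest term is for AB: 8.239.

AB, 8.239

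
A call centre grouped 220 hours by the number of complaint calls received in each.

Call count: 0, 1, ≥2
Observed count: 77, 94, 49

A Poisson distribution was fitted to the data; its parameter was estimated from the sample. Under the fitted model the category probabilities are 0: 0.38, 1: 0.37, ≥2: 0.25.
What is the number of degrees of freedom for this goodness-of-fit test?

1

There are k = 3 categories and 1 parameter estimated from the data, so df = 3 − 1 − 1 = 1.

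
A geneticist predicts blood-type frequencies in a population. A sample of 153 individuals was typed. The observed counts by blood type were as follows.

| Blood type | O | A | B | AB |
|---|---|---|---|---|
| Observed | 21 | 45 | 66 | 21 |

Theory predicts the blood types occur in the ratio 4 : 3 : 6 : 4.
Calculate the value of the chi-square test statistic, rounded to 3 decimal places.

27.167

Ratio total = 17. Expected counts: 153×4/17 = 36, 153×3/17 = 27, 153×6/17 = 54, 153×4/17 = 36.
cat         O        E   (O−E)²/E
O          21       36     6.2500
A          45       27    12.0000
B          66       54     2.6667
AB         21       36     6.2500
Sum = 27.167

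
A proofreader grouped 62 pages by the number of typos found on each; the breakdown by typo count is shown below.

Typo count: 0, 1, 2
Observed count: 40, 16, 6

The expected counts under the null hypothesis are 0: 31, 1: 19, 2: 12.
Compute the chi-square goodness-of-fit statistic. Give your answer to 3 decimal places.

cat         O        E   (O−E)²/E
0          40       31     2.6129
1          16       19     0.4737
2           6       12     3.0000
Sum = 6.087

6.087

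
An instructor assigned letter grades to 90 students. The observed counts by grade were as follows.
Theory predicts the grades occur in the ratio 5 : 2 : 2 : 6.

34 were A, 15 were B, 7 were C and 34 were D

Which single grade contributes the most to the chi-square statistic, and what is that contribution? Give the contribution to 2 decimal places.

Ratio total = 15. Expected counts: 90×5/15 = 30, 90×2/15 = 12, 90×2/15 = 12, 90×6/15 = 36.
cat         O        E   (O−E)²/E
A          34       30      0.533
B          15       12      0.750
C           7       12      2.083
D          34       36      0.111
The largest term is for C: 2.08.

C, 2.08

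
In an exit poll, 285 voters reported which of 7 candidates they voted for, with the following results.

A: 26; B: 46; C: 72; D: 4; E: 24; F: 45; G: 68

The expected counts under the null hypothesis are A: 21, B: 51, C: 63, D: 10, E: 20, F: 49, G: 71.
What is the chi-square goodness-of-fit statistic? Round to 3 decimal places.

7.820

χ² = (26−21)²/21 + (46−51)²/51 + (72−63)²/63 + (4−10)²/10 + (24−20)²/20 + (45−49)²/49 + (68−71)²/71
   = 1.1905 + 0.4902 + 1.2857 + 3.6000 + 0.8000 + 0.3265 + 0.1268
Sum = 7.820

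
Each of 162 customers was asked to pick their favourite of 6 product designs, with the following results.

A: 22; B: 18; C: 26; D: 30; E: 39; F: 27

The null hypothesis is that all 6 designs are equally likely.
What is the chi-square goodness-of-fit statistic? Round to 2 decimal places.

Expected count for each of the 6 categories: 162/6 = 27.
cat         O        E   (O−E)²/E
A          22       27      0.926
B          18       27      3.000
C          26       27      0.037
D          30       27      0.333
E          39       27      5.333
F          27       27      0.000
Sum = 9.63

9.63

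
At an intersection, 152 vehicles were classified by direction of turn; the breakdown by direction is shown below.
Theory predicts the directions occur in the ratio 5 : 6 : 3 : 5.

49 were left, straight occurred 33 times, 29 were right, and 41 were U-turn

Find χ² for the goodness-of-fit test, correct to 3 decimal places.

7.779

Ratio total = 19. Expected counts: 152×5/19 = 40, 152×6/19 = 48, 152×3/19 = 24, 152×5/19 = 40.
cat           O        E   (O−E)²/E
left         49       40     2.0250
straight     33       48     4.6875
right        29       24     1.0417
U-turn       41       40     0.0250
Sum = 7.779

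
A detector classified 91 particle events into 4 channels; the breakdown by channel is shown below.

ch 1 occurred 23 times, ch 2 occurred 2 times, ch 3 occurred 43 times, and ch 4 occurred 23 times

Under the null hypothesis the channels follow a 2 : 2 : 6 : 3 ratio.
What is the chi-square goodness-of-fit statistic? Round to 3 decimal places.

Ratio total = 13. Expected counts: 91×2/13 = 14, 91×2/13 = 14, 91×6/13 = 42, 91×3/13 = 21.
cat         O        E   (O−E)²/E
ch 1       23       14     5.7857
ch 2        2       14    10.2857
ch 3       43       42     0.0238
ch 4       23       21     0.1905
Sum = 16.286

16.286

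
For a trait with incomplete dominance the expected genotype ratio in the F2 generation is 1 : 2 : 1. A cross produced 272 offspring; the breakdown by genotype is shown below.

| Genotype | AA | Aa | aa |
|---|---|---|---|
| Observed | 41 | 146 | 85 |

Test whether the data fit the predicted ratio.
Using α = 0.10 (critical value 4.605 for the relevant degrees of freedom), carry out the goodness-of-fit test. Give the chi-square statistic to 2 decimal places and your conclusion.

Ratio total = 4. Expected counts: 272×1/4 = 68, 272×2/4 = 136, 272×1/4 = 68.
AA: (41 − 68)²/68 = 729/68 = 10.721
Aa: (146 − 136)²/136 = 100/136 = 0.735
aa: (85 − 68)²/68 = 289/68 = 4.250
Sum = 15.71
df = 2. Since 15.71 > 4.605, we reject H₀.

15.71; reject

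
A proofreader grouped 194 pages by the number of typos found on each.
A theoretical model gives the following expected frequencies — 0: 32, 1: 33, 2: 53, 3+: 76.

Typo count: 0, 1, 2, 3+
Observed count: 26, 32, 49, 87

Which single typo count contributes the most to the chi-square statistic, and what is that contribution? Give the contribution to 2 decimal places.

0: (26 − 32)²/32 = 36/32 = 1.125
1: (32 − 33)²/33 = 1/33 = 0.030
2: (49 − 53)²/53 = 16/53 = 0.302
3+: (87 − 76)²/76 = 121/76 = 1.592
The largest term is for 3+: 1.59.

3+, 1.59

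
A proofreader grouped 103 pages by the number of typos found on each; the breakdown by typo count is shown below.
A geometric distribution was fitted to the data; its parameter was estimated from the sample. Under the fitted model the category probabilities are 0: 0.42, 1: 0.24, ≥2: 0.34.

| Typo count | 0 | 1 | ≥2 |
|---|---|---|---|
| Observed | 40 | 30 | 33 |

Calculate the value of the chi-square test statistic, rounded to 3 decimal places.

1.490

Expected counts E_i = n·p_i: 103×0.42 = 43.26, 103×0.24 = 24.72, 103×0.34 = 35.02.
χ² = (40−43.26)²/43.26 + (30−24.72)²/24.72 + (33−35.02)²/35.02
   = 0.2457 + 1.1278 + 0.1165
Sum = 1.490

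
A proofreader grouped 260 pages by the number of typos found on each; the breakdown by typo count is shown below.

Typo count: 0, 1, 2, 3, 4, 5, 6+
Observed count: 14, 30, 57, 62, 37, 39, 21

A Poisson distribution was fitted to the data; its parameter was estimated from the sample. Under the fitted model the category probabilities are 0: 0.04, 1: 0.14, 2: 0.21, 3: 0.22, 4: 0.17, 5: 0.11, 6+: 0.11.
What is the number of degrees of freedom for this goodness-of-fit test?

5

There are k = 7 categories and 1 parameter estimated from the data, so df = 7 − 1 − 1 = 5.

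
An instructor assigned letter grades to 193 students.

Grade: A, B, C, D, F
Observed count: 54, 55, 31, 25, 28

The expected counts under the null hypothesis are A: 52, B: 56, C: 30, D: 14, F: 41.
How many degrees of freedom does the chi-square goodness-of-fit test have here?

There are k = 5 categories and no parameters were estimated from the data, so df = 5 − 1 = 4.

4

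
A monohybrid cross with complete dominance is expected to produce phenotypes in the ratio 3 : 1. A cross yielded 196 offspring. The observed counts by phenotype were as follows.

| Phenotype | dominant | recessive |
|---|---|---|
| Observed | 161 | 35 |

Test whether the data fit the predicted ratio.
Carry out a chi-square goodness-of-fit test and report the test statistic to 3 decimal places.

Ratio total = 4. Expected counts: 196×3/4 = 147, 196×1/4 = 49.
dominant: (161 − 147)²/147 = 196/147 = 1.3333
recessive: (35 − 49)²/49 = 196/49 = 4.0000
Sum = 5.333

5.333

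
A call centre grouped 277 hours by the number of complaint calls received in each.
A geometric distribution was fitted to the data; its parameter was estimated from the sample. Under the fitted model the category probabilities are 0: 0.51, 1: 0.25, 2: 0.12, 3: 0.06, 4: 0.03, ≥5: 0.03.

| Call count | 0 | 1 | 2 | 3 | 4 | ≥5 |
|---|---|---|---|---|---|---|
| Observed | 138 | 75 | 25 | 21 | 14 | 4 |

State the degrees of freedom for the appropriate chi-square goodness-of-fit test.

There are k = 6 categories and 1 parameter estimated from the data, so df = 6 − 1 − 1 = 4.

4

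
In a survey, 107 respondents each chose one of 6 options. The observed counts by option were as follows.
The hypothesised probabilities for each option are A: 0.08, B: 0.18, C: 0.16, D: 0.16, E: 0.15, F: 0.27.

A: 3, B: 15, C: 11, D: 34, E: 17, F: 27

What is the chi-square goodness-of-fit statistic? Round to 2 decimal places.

Expected counts E_i = n·p_i: 107×0.08 = 8.56, 107×0.18 = 19.26, 107×0.16 = 17.12, 107×0.16 = 17.12, 107×0.15 = 16.05, 107×0.27 = 28.89.
A: (3 − 8.56)²/8.56 = 30.9136/8.56 = 3.611
B: (15 − 19.26)²/19.26 = 18.1476/19.26 = 0.942
C: (11 − 17.12)²/17.12 = 37.4544/17.12 = 2.188
D: (34 − 17.12)²/17.12 = 284.9344/17.12 = 16.643
E: (17 − 16.05)²/16.05 = 0.9025/16.05 = 0.056
F: (27 − 28.89)²/28.89 = 3.5721/28.89 = 0.124
Sum = 23.56

23.56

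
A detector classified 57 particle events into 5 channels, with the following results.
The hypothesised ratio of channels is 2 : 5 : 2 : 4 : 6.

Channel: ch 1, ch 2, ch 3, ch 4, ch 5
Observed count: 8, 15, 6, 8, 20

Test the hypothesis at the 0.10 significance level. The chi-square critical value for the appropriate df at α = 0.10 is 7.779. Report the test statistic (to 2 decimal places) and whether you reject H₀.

Ratio total = 19. Expected counts: 57×2/19 = 6, 57×5/19 = 15, 57×2/19 = 6, 57×4/19 = 12, 57×6/19 = 18.
cat         O        E   (O−E)²/E
ch 1        8        6      0.667
ch 2       15       15      0.000
ch 3        6        6      0.000
ch 4        8       12      1.333
ch 5       20       18      0.222
Sum = 2.22
df = 4. Since 2.22 < 7.779, we do not reject H₀.

2.22; do not reject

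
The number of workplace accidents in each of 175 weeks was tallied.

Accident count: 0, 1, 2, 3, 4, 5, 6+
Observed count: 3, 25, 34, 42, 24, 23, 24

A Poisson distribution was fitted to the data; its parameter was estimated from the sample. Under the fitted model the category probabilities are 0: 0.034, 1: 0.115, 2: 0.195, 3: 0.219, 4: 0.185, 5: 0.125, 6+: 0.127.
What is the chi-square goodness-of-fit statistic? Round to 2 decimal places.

5.36

Expected counts E_i = n·p_i: 175×0.034 = 5.95, 175×0.115 = 20.125, 175×0.195 = 34.125, 175×0.219 = 38.325, 175×0.185 = 32.375, 175×0.125 = 21.875, 175×0.127 = 22.225.
0: (3 − 5.95)²/5.95 = 8.7025/5.95 = 1.463
1: (25 − 20.125)²/20.125 = 23.765625/20.125 = 1.181
2: (34 − 34.125)²/34.125 = 0.015625/34.125 = 0.000
3: (42 − 38.325)²/38.325 = 13.505625/38.325 = 0.352
4: (24 − 32.375)²/32.375 = 70.140625/32.375 = 2.167
5: (23 − 21.875)²/21.875 = 1.265625/21.875 = 0.058
6+: (24 − 22.225)²/22.225 = 3.150625/22.225 = 0.142
Sum = 5.36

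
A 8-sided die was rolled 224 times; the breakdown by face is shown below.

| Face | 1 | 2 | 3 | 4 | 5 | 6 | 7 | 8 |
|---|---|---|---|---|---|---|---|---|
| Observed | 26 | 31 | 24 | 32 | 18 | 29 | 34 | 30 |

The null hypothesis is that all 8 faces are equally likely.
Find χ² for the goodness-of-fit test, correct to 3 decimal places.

6.643

Under H₀ each category has probability 1/8, so each expected count is 224/8 = 28.
1: (26 − 28)²/28 = 4/28 = 0.1429
2: (31 − 28)²/28 = 9/28 = 0.3214
3: (24 − 28)²/28 = 16/28 = 0.5714
4: (32 − 28)²/28 = 16/28 = 0.5714
5: (18 − 28)²/28 = 100/28 = 3.5714
6: (29 − 28)²/28 = 1/28 = 0.0357
7: (34 − 28)²/28 = 36/28 = 1.2857
8: (30 − 28)²/28 = 4/28 = 0.1429
Sum = 6.643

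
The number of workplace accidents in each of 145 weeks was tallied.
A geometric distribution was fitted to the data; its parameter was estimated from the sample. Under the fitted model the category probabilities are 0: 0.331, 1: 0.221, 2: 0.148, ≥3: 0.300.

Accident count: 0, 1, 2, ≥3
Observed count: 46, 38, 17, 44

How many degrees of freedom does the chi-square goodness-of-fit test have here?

There are k = 4 categories and 1 parameter estimated from the data, so df = 4 − 1 − 1 = 2.

2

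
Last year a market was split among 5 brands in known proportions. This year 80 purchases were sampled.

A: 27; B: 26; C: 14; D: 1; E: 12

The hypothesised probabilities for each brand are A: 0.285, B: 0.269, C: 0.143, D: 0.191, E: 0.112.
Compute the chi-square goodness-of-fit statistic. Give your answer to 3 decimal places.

16.656

Expected counts E_i = n·p_i: 80×0.285 = 22.8, 80×0.269 = 21.52, 80×0.143 = 11.44, 80×0.191 = 15.28, 80×0.112 = 8.96.
χ² = (27−22.8)²/22.8 + (26−21.52)²/21.52 + (14−11.44)²/11.44 + (1−15.28)²/15.28 + (12−8.96)²/8.96
   = 0.7737 + 0.9326 + 0.5729 + 13.3454 + 1.0314
Sum = 16.656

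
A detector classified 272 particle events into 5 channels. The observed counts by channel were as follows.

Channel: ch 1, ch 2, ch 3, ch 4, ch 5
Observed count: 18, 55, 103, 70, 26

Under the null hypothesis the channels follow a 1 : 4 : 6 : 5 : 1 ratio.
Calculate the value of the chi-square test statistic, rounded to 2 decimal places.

9.53

Ratio total = 17. Expected counts: 272×1/17 = 16, 272×4/17 = 64, 272×6/17 = 96, 272×5/17 = 80, 272×1/17 = 16.
χ² = (18−16)²/16 + (55−64)²/64 + (103−96)²/96 + (70−80)²/80 + (26−16)²/16
   = 0.250 + 1.266 + 0.510 + 1.250 + 6.250
Sum = 9.53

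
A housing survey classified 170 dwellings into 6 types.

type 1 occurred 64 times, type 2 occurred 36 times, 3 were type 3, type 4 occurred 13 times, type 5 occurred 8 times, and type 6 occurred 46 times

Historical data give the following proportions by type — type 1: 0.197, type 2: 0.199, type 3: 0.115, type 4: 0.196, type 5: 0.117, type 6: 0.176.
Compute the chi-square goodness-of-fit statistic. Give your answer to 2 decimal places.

Expected counts E_i = n·p_i: 170×0.197 = 33.49, 170×0.199 = 33.83, 170×0.115 = 19.55, 170×0.196 = 33.32, 170×0.117 = 19.89, 170×0.176 = 29.92.
cat         O        E   (O−E)²/E
type 1     64    33.49     27.795
type 2     36    33.83      0.139
type 3      3    19.55     14.010
type 4     13    33.32     12.392
type 5      8    19.89      7.108
type 6     46    29.92      8.642
Sum = 70.09

70.09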